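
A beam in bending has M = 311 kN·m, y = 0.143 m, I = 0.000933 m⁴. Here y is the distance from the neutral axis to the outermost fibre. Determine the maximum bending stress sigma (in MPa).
Model: a beam in bending, so sigma = (M·y) / I.
Convert to SI units:
  M = 311 kN·m = 311000 N·m
Substitute:
  sigma = (311000 × 0.143) / 0.000933
  sigma = 4.767 × 10⁷ Pa
Convert: sigma = 4.767 × 10⁷ Pa = 47.67 MPa
Final answer: sigma = 47.67 MPa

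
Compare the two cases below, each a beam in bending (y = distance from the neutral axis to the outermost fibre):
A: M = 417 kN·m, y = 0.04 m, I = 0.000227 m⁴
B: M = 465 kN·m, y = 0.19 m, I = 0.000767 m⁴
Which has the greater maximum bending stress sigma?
Model: a beam in bending (y = distance from the neutral axis to the outermost fibre), so sigma = (M·y) / I (SI units).
  A: sigma = (417000 × 0.04) / 0.000227 = 7.348 × 10⁷ Pa = 73.48 MPa
  B: sigma = (465000 × 0.19) / 0.000767 = 1.152 × 10⁸ Pa = 115.2 MPa
115.2 MPa > 73.48 MPa, so B is larger.
Final answer: B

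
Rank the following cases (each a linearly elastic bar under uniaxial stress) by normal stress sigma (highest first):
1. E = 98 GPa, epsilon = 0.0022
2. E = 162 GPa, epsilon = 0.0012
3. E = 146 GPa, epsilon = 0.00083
Model: a linearly elastic bar under uniaxial stress, so sigma = E·epsilon (SI units).
  Case 1: sigma = (9.8 × 10¹⁰) × 0.0022 = 2.156 × 10⁸ Pa = 215.6 MPa
  Case 2: sigma = (1.62 × 10¹¹) × 0.0012 = 1.944 × 10⁸ Pa = 194.4 MPa
  Case 3: sigma = (1.46 × 10¹¹) × 0.00083 = 1.212 × 10⁸ Pa = 121.2 MPa
Ordering: 215.6 MPa (case 1) > 194.4 MPa (case 2) > 121.2 MPa (case 3)
Final answer: 1, 2, 3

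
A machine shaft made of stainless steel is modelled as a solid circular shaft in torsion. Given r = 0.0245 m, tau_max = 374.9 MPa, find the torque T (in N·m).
Model: a solid circular shaft in torsion, so tau_max = (2·T) / (π·r^3).
Solve for T: T = (π·tau_max·r^3) / 2.
Convert to SI units:
  tau_max = 374.9 MPa = 3.749 × 10⁸ Pa
Substitute:
  T = (π × (3.749 × 10⁸) × 0.0245^3) / 2
  T = 8660 N·m
Final answer: T = 8660 N·m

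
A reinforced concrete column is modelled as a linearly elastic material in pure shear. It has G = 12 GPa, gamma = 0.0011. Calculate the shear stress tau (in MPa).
Model: a linearly elastic material in pure shear, so tau = G·gamma.
Convert to SI units:
  G = 12 GPa = 1.2 × 10¹⁰ Pa
Substitute:
  tau = (1.2 × 10¹⁰) × 0.0011
  tau = 1.32 × 10⁷ Pa
Convert: tau = 1.32 × 10⁷ Pa = 13.2 MPa
Final answer: tau = 13.2 MPa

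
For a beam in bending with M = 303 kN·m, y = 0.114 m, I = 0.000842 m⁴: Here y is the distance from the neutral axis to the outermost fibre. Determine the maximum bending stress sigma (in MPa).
Model: a beam in bending, so sigma = (M·y) / I.
Convert to SI units:
  M = 303 kN·m = 303000 N·m
Substitute:
  sigma = (303000 × 0.114) / 0.000842
  sigma = 4.102 × 10⁷ Pa
Convert: sigma = 4.102 × 10⁷ Pa = 41.02 MPa
Final answer: sigma = 41.02 MPa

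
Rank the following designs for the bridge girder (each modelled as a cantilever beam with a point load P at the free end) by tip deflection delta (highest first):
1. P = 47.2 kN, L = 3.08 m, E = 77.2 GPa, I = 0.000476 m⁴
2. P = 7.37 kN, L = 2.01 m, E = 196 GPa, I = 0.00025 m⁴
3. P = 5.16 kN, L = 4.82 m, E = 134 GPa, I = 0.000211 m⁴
Model: a cantilever beam with a point load P at the free end, so delta = (P·L^3) / (3·E·I) (SI units).
  Case 1: delta = (47200 × 3.08^3) / (3 × (7.72 × 10¹⁰) × 0.000476) = 0.01251 m = 12.51 mm
  Case 2: delta = (7370 × 2.01^3) / (3 × (1.96 × 10¹¹) × 0.00025) = 0.0004071 m = 0.4071 mm
  Case 3: delta = (5160 × 4.82^3) / (3 × (1.34 × 10¹¹) × 0.000211) = 0.006812 m = 6.812 mm
Ordering: 12.51 mm (case 1) > 6.812 mm (case 3) > 0.4071 mm (case 2)
Final answer: 1, 3, 2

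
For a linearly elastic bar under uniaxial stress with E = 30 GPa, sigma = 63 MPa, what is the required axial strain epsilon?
Model: a linearly elastic bar under uniaxial stress, so sigma = E·epsilon.
Solve for epsilon: epsilon = sigma / E.
Convert to SI units:
  E = 30 GPa = 3 × 10¹⁰ Pa
  sigma = 63 MPa = 6.3 × 10⁷ Pa
Substitute:
  epsilon = (6.3 × 10⁷) / (3 × 10¹⁰)
  epsilon = 0.0021
Final answer: epsilon = 0.0021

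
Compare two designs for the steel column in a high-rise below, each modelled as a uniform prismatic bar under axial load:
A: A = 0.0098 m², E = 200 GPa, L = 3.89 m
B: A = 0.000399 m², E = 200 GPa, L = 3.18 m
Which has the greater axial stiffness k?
Model: a uniform prismatic bar under axial load, so k = (A·E) / L (SI units).
  A: k = (0.0098 × (2 × 10¹¹)) / 3.89 = 5.039 × 10⁸ N/m = 503.9 MN/m
  B: k = (0.000399 × (2 × 10¹¹)) / 3.18 = 2.509 × 10⁷ N/m = 25.09 MN/m
503.9 MN/m > 25.09 MN/m, so A is larger.
Final answer: A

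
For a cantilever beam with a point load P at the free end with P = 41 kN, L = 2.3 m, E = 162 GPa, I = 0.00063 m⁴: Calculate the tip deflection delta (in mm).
Model: a cantilever beam with a point load P at the free end, so delta = (P·L^3) / (3·E·I).
Convert to SI units:
  P = 41 kN = 41000 N
  E = 162 GPa = 1.62 × 10¹¹ Pa
Substitute:
  delta = (41000 × 2.3^3) / (3 × (1.62 × 10¹¹) × 0.00063)
  delta = 0.001629 m
Convert: delta = 0.001629 m = 1.629 mm
Final answer: delta = 1.629 mm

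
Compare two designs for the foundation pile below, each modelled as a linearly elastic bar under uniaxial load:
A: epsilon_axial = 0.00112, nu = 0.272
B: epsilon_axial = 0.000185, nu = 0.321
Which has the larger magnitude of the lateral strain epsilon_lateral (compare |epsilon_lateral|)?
Model: a linearly elastic bar under uniaxial load, so epsilon_lateral = -nu·epsilon_axial (SI units).
  A: epsilon_lateral = -(0.272 × 0.00112) = -0.0003046
  B: epsilon_lateral = -(0.321 × 0.000185) = -5.939 × 10⁻⁵
|epsilon_lateral|: A = 0.0003046, B = 5.939 × 10⁻⁵, so A is larger in magnitude.
Final answer: A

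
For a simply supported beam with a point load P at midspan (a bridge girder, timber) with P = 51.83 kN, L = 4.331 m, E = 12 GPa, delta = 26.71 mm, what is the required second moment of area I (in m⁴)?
Model: a simply supported beam with a point load P at midspan, so delta = (P·L^3) / (48·E·I).
Solve for I: I = (P·L^3) / (48·delta·E).
Convert to SI units:
  P = 51.83 kN = 51830 N
  E = 12 GPa = 1.2 × 10¹⁰ Pa
  delta = 26.71 mm = 0.02671 m
Substitute:
  I = (51830 × 4.331^3) / (48 × 0.02671 × (1.2 × 10¹⁰))
  I = 0.0002737 m⁴
Final answer: I = 0.0002737 m⁴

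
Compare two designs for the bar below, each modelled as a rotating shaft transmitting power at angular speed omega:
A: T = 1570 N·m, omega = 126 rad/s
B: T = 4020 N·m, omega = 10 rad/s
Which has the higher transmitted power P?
Model: a rotating shaft transmitting power at angular speed omega, so P = T·omega (SI units).
  A: P = 1570 × 126 = 197800 W = 197.8 kW
  B: P = 4020 × 10 = 40200 W = 40.2 kW
197.8 kW > 40.2 kW, so A is larger.
Final answer: A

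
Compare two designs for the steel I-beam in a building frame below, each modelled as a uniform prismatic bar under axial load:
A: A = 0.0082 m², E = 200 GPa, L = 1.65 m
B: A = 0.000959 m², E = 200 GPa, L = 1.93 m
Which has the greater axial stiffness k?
Model: a uniform prismatic bar under axial load, so k = (A·E) / L (SI units).
  A: k = (0.0082 × (2 × 10¹¹)) / 1.65 = 9.939 × 10⁸ N/m = 993.9 MN/m
  B: k = (0.000959 × (2 × 10¹¹)) / 1.93 = 9.938 × 10⁷ N/m = 99.38 MN/m
993.9 MN/m > 99.38 MN/m, so A is larger.
Final answer: A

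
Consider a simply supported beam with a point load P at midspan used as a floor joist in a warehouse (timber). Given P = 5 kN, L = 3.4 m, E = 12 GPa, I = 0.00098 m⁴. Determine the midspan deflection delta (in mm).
Model: a simply supported beam with a point load P at midspan, so delta = (P·L^3) / (48·E·I).
Convert to SI units:
  P = 5 kN = 5000 N
  E = 12 GPa = 1.2 × 10¹⁰ Pa
Substitute:
  delta = (5000 × 3.4^3) / (48 × (1.2 × 10¹⁰) × 0.00098)
  delta = 0.0003481 m
Convert: delta = 0.0003481 m = 0.3481 mm
Final answer: delta = 0.3481 mm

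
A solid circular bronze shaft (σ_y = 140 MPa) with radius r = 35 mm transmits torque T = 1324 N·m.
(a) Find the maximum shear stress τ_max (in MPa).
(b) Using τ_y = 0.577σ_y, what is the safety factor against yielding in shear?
(a) For a solid circular shaft, τ_max = T·r/J with J = π·r^4/2, i.e. τ_max = 2·T / (π·r^3). Convert r = 35 mm = 0.035 m.
  τ_max = (2 × 1324) / (π × 0.035^3) = 1.966 × 10⁷ Pa = 19.66 MPa
(b) τ_y = 0.577 × 140 = 80.78 MPa
  SF = τ_y/τ_max = 80.78 / 19.66 = 4.109
Final answer: (a) τ_max = 19.66 MPa, (b) SF = 4.109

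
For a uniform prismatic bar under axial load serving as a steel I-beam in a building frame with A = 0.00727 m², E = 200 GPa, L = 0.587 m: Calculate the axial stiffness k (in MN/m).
Model: a uniform prismatic bar under axial load, so k = (A·E) / L.
Convert to SI units:
  E = 200 GPa = 2 × 10¹¹ Pa
Substitute:
  k = (0.00727 × (2 × 10¹¹)) / 0.587
  k = 2.477 × 10⁹ N/m
Convert: k = 2.477 × 10⁹ N/m = 2477 MN/m
Final answer: k = 2477 MN/m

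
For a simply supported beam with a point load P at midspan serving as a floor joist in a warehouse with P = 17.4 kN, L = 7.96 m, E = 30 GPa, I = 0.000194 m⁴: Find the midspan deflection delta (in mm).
Model: a simply supported beam with a point load P at midspan, so delta = (P·L^3) / (48·E·I).
Convert to SI units:
  P = 17.4 kN = 17400 N
  E = 30 GPa = 3 × 10¹⁰ Pa
Substitute:
  delta = (17400 × 7.96^3) / (48 × (3 × 10¹⁰) × 0.000194)
  delta = 0.03141 m
Convert: delta = 0.03141 m = 31.41 mm
Final answer: delta = 31.41 mm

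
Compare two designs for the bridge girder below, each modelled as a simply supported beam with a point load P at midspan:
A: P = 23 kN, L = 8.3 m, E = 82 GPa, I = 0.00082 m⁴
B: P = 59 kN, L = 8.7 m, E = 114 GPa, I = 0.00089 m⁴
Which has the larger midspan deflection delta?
Model: a simply supported beam with a point load P at midspan, so delta = (P·L^3) / (48·E·I) (SI units).
  A: delta = (23000 × 8.3^3) / (48 × (8.2 × 10¹⁰) × 0.00082) = 0.004075 m = 4.075 mm
  B: delta = (59000 × 8.7^3) / (48 × (1.14 × 10¹¹) × 0.00089) = 0.007978 m = 7.978 mm
7.978 mm > 4.075 mm, so B is larger.
Final answer: B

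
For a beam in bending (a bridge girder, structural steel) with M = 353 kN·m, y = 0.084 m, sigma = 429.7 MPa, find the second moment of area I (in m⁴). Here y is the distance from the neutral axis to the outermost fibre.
Model: a beam in bending, so sigma = (M·y) / I.
Solve for I: I = (M·y) / sigma.
Convert to SI units:
  M = 353 kN·m = 353000 N·m
  sigma = 429.7 MPa = 4.297 × 10⁸ Pa
Substitute:
  I = (353000 × 0.084) / (4.297 × 10⁸)
  I = 6.901 × 10⁻⁵ m⁴
Final answer: I = 6.901 × 10⁻⁵ m⁴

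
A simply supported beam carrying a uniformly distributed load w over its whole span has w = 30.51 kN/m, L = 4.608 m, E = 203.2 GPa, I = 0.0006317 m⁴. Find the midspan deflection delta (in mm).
Model: a simply supported beam carrying a uniformly distributed load w over its whole span, so delta = (5·w·L^4) / (384·E·I).
Convert to SI units:
  w = 30.51 kN/m = 30510 N/m
  E = 203.2 GPa = 2.032 × 10¹¹ Pa
Substitute:
  delta = (5 × 30510 × 4.608^4) / (384 × (2.032 × 10¹¹) × 0.0006317)
  delta = 0.001395 m
Convert: delta = 0.001395 m = 1.395 mm
Final answer: delta = 1.395 mm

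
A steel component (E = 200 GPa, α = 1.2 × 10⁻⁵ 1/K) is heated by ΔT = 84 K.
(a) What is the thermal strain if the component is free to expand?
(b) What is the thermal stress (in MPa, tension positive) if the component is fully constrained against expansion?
(a) Free thermal strain ε_th = α·ΔT = (1.2 × 10⁻⁵) × 84 = 0.001008
(b) Fully constrained, the expansion is suppressed, so σ = -E·α·ΔT. Convert E = 200 GPa = 2 × 10¹¹ Pa.
  σ = -(2 × 10¹¹) × (1.2 × 10⁻⁵) × 84 = -2.016 × 10⁸ Pa = -201.6 MPa (compressive)
Final answer: (a) ε_th = 0.001008, (b) σ = -201.6 MPa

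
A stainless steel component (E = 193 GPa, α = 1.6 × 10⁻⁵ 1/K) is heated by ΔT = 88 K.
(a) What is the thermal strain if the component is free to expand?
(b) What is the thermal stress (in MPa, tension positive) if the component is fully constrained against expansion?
(a) Free thermal strain ε_th = α·ΔT = (1.6 × 10⁻⁵) × 88 = 0.001408
(b) Fully constrained, the expansion is suppressed, so σ = -E·α·ΔT. Convert E = 193 GPa = 1.93 × 10¹¹ Pa.
  σ = -(1.93 × 10¹¹) × (1.6 × 10⁻⁵) × 88 = -2.717 × 10⁸ Pa = -271.7 MPa (compressive)
Final answer: (a) ε_th = 0.001408, (b) σ = -271.7 MPa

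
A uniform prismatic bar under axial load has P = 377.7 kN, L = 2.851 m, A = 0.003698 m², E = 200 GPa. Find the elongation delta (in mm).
Model: a uniform prismatic bar under axial load, so delta = (P·L) / (A·E).
Convert to SI units:
  P = 377.7 kN = 377700 N
  E = 200 GPa = 2 × 10¹¹ Pa
Substitute:
  delta = (377700 × 2.851) / (0.003698 × (2 × 10¹¹))
  delta = 0.001456 m
Convert: delta = 0.001456 m = 1.456 mm
Final answer: delta = 1.456 mm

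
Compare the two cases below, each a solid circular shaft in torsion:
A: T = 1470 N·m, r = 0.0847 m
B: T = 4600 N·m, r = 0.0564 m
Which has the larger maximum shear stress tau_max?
Model: a solid circular shaft in torsion, so tau_max = (2·T) / (π·r^3) (SI units).
  A: tau_max = (2 × 1470) / (π × 0.0847^3) = 1.54 × 10⁶ Pa = 1.54 MPa
  B: tau_max = (2 × 4600) / (π × 0.0564^3) = 1.632 × 10⁷ Pa = 16.32 MPa
16.32 MPa > 1.54 MPa, so B is larger.
Final answer: B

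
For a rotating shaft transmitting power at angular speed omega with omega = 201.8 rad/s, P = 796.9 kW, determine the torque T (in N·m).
Model: a rotating shaft transmitting power at angular speed omega, so P = T·omega.
Solve for T: T = P / omega.
Convert to SI units:
  P = 796.9 kW = 796900 W
Substitute:
  T = 796900 / 201.8
  T = 3949 N·m
Final answer: T = 3949 N·m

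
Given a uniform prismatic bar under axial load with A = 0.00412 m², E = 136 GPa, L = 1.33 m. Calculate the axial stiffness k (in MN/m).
Model: a uniform prismatic bar under axial load, so k = (A·E) / L.
Convert to SI units:
  E = 136 GPa = 1.36 × 10¹¹ Pa
Substitute:
  k = (0.00412 × (1.36 × 10¹¹)) / 1.33
  k = 4.213 × 10⁸ N/m
Convert: k = 4.213 × 10⁸ N/m = 421.3 MN/m
Final answer: k = 421.3 MN/m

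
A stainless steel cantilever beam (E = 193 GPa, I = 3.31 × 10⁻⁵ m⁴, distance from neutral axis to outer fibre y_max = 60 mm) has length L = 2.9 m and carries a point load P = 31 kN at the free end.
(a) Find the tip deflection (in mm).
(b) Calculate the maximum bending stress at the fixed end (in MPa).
(a) Tip deflection of a cantilever with an end point load: δ = P·L^3 / (3·E·I). Convert P = 31 kN = 31000 N, E = 193 GPa = 1.93 × 10¹¹ Pa.
  δ = (31000 × 2.9^3) / (3 × (1.93 × 10¹¹) × (3.31 × 10⁻⁵)) = 0.03945 m = 39.45 mm
(b) Maximum bending moment at the fixed end: M = P·L = 31000 × 2.9 = 89900 N·m. Convert y_max = 60 mm = 0.06 m.
  σ = M·y_max / I = (89900 × 0.06) / (3.31 × 10⁻⁵) = 1.63 × 10⁸ Pa = 163 MPa
Final answer: (a) δ = 39.45 mm, (b) σ = 163 MPa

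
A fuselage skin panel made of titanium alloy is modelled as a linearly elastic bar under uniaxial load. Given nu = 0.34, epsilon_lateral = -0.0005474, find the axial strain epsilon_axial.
Model: a linearly elastic bar under uniaxial load, so epsilon_lateral = -nu·epsilon_axial.
Solve for epsilon_axial: epsilon_axial = -epsilon_lateral / nu.
Substitute:
  epsilon_axial = -(-0.0005474) / 0.34
  epsilon_axial = 0.00161
Final answer: epsilon_axial = 0.00161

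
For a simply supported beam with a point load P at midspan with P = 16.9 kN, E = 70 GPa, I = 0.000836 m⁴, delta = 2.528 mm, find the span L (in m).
Model: a simply supported beam with a point load P at midspan, so delta = (P·L^3) / (48·E·I).
Solve for L: L = ((48·delta·E·I) / P)^(1/3).
Convert to SI units:
  P = 16.9 kN = 16900 N
  E = 70 GPa = 7 × 10¹⁰ Pa
  delta = 2.528 mm = 0.002528 m
Substitute:
  L = ((48 × 0.002528 × (7 × 10¹⁰) × 0.000836) / 16900)^(1/3)
  L = 7.49 m
Final answer: L = 7.49 m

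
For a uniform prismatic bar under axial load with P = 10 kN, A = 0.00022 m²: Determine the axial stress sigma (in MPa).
Model: a uniform prismatic bar under axial load, so sigma = P / A.
Convert to SI units:
  P = 10 kN = 10000 N
Substitute:
  sigma = 10000 / 0.00022
  sigma = 4.545 × 10⁷ Pa
Convert: sigma = 4.545 × 10⁷ Pa = 45.45 MPa
Final answer: sigma = 45.45 MPa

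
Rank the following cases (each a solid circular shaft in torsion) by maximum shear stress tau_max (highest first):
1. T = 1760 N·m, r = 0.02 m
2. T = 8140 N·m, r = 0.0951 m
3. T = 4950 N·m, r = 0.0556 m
Model: a solid circular shaft in torsion, so tau_max = (2·T) / (π·r^3) (SI units).
  Case 1: tau_max = (2 × 1760) / (π × 0.02^3) = 1.401 × 10⁸ Pa = 140.1 MPa
  Case 2: tau_max = (2 × 8140) / (π × 0.0951^3) = 6.025 × 10⁶ Pa = 6.025 MPa
  Case 3: tau_max = (2 × 4950) / (π × 0.0556^3) = 1.833 × 10⁷ Pa = 18.33 MPa
Ordering: 140.1 MPa (case 1) > 18.33 MPa (case 3) > 6.025 MPa (case 2)
Final answer: 1, 3, 2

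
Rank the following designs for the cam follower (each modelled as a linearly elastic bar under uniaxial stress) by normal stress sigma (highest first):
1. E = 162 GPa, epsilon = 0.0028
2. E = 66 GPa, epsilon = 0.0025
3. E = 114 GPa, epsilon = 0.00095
Model: a linearly elastic bar under uniaxial stress, so sigma = E·epsilon (SI units).
  Case 1: sigma = (1.62 × 10¹¹) × 0.0028 = 4.536 × 10⁸ Pa = 453.6 MPa
  Case 2: sigma = (6.6 × 10¹⁰) × 0.0025 = 1.65 × 10⁸ Pa = 165 MPa
  Case 3: sigma = (1.14 × 10¹¹) × 0.00095 = 1.083 × 10⁸ Pa = 108.3 MPa
Ordering: 453.6 MPa (case 1) > 165 MPa (case 2) > 108.3 MPa (case 3)
Final answer: 1, 2, 3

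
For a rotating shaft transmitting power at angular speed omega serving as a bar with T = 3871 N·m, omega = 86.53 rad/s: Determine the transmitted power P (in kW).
Model: a rotating shaft transmitting power at angular speed omega, so P = T·omega.
Substitute:
  P = 3871 × 86.53
  P = 335000 W
Convert: P = 335000 W = 335 kW
Final answer: P = 335 kW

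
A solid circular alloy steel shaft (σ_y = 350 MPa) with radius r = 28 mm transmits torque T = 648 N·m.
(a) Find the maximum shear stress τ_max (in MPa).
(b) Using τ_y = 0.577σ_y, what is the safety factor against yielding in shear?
(a) For a solid circular shaft, τ_max = T·r/J with J = π·r^4/2, i.e. τ_max = 2·T / (π·r^3). Convert r = 28 mm = 0.028 m.
  τ_max = (2 × 648) / (π × 0.028^3) = 1.879 × 10⁷ Pa = 18.79 MPa
(b) τ_y = 0.577 × 350 = 201.95 MPa
  SF = τ_y/τ_max = 201.95 / 18.79 = 10.75
Final answer: (a) τ_max = 18.79 MPa, (b) SF = 10.75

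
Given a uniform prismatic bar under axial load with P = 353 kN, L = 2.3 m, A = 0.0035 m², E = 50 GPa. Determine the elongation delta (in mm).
Model: a uniform prismatic bar under axial load, so delta = (P·L) / (A·E).
Convert to SI units:
  P = 353 kN = 353000 N
  E = 50 GPa = 5 × 10¹⁰ Pa
Substitute:
  delta = (353000 × 2.3) / (0.0035 × (5 × 10¹⁰))
  delta = 0.004639 m
Convert: delta = 0.004639 m = 4.639 mm
Final answer: delta = 4.639 mm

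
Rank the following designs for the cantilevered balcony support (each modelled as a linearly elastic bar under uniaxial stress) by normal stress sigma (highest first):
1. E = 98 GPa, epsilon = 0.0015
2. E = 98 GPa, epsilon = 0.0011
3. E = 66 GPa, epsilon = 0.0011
Model: a linearly elastic bar under uniaxial stress, so sigma = E·epsilon (SI units).
  Case 1: sigma = (9.8 × 10¹⁰) × 0.0015 = 1.47 × 10⁸ Pa = 147 MPa
  Case 2: sigma = (9.8 × 10¹⁰) × 0.0011 = 1.078 × 10⁸ Pa = 107.8 MPa
  Case 3: sigma = (6.6 × 10¹⁰) × 0.0011 = 7.26 × 10⁷ Pa = 72.6 MPa
Ordering: 147 MPa (case 1) > 107.8 MPa (case 2) > 72.6 MPa (case 3)
Final answer: 1, 2, 3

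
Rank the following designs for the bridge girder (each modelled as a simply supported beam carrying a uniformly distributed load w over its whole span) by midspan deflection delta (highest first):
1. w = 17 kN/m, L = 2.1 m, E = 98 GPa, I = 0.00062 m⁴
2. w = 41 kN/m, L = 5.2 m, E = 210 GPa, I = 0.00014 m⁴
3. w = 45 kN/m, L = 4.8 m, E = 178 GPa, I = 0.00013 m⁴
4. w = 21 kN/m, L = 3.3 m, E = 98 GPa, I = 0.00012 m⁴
Model: a simply supported beam carrying a uniformly distributed load w over its whole span, so delta = (5·w·L^4) / (384·E·I) (SI units).
  Case 1: delta = (5 × 17000 × 2.1^4) / (384 × (9.8 × 10¹⁰) × 0.00062) = 7.085 × 10⁻⁵ m = 0.07085 mm
  Case 2: delta = (5 × 41000 × 5.2^4) / (384 × (2.1 × 10¹¹) × 0.00014) = 0.01328 m = 13.28 mm
  Case 3: delta = (5 × 45000 × 4.8^4) / (384 × (1.78 × 10¹¹) × 0.00013) = 0.01344 m = 13.44 mm
  Case 4: delta = (5 × 21000 × 3.3^4) / (384 × (9.8 × 10¹⁰) × 0.00012) = 0.002757 m = 2.757 mm
Ordering: 13.44 mm (case 3) > 13.28 mm (case 2) > 2.757 mm (case 4) > 0.07085 mm (case 1)
Final answer: 3, 2, 4, 1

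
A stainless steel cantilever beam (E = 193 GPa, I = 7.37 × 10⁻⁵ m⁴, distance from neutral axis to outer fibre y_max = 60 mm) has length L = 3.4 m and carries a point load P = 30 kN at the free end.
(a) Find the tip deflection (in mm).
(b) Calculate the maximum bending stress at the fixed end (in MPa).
(a) Tip deflection of a cantilever with an end point load: δ = P·L^3 / (3·E·I). Convert P = 30 kN = 30000 N, E = 193 GPa = 1.93 × 10¹¹ Pa.
  δ = (30000 × 3.4^3) / (3 × (1.93 × 10¹¹) × (7.37 × 10⁻⁵)) = 0.02763 m = 27.63 mm
(b) Maximum bending moment at the fixed end: M = P·L = 30000 × 3.4 = 102000 N·m. Convert y_max = 60 mm = 0.06 m.
  σ = M·y_max / I = (102000 × 0.06) / (7.37 × 10⁻⁵) = 8.304 × 10⁷ Pa = 83.04 MPa
Final answer: (a) δ = 27.63 mm, (b) σ = 83.04 MPa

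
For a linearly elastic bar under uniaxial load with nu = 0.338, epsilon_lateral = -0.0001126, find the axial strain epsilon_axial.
Model: a linearly elastic bar under uniaxial load, so epsilon_lateral = -nu·epsilon_axial.
Solve for epsilon_axial: epsilon_axial = -epsilon_lateral / nu.
Substitute:
  epsilon_axial = -(-0.0001126) / 0.338
  epsilon_axial = 0.0003331
Final answer: epsilon_axial = 0.0003331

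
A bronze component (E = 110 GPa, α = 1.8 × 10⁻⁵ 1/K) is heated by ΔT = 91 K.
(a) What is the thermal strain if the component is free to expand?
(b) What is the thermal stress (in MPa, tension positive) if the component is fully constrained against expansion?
(a) Free thermal strain ε_th = α·ΔT = (1.8 × 10⁻⁵) × 91 = 0.001638
(b) Fully constrained, the expansion is suppressed, so σ = -E·α·ΔT. Convert E = 110 GPa = 1.1 × 10¹¹ Pa.
  σ = -(1.1 × 10¹¹) × (1.8 × 10⁻⁵) × 91 = -1.802 × 10⁸ Pa = -180.2 MPa (compressive)
Final answer: (a) ε_th = 0.001638, (b) σ = -180.2 MPa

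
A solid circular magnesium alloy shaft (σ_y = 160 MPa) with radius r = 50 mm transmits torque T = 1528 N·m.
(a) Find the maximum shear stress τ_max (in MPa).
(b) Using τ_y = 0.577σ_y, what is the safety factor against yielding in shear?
(a) For a solid circular shaft, τ_max = T·r/J with J = π·r^4/2, i.e. τ_max = 2·T / (π·r^3). Convert r = 50 mm = 0.05 m.
  τ_max = (2 × 1528) / (π × 0.05^3) = 7.782 × 10⁶ Pa = 7.782 MPa
(b) τ_y = 0.577 × 160 = 92.32 MPa
  SF = τ_y/τ_max = 92.32 / 7.782 = 11.86
Final answer: (a) τ_max = 7.782 MPa, (b) SF = 11.86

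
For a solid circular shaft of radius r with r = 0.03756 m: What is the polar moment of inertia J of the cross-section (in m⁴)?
Model: a solid circular shaft of radius r, so J = (π·r^4) / 2.
Substitute:
  J = (π × 0.03756^4) / 2
  J = 3.126 × 10⁻⁶ m⁴
Final answer: J = 3.126 × 10⁻⁶ m⁴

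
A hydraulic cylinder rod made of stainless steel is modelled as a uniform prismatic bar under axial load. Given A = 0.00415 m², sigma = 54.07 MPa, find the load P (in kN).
Model: a uniform prismatic bar under axial load, so sigma = P / A.
Solve for P: P = sigma·A.
Convert to SI units:
  sigma = 54.07 MPa = 5.407 × 10⁷ Pa
Substitute:
  P = (5.407 × 10⁷) × 0.00415
  P = 224400 N
Convert: P = 224400 N = 224.4 kN
Final answer: P = 224.4 kN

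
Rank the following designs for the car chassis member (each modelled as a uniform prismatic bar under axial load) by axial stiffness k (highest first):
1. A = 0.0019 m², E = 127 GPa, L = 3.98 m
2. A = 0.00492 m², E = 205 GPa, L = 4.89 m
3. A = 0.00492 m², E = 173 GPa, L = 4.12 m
Model: a uniform prismatic bar under axial load, so k = (A·E) / L (SI units).
  Case 1: k = (0.0019 × (1.27 × 10¹¹)) / 3.98 = 6.063 × 10⁷ N/m = 60.63 MN/m
  Case 2: k = (0.00492 × (2.05 × 10¹¹)) / 4.89 = 2.063 × 10⁸ N/m = 206.3 MN/m
  Case 3: k = (0.00492 × (1.73 × 10¹¹)) / 4.12 = 2.066 × 10⁸ N/m = 206.6 MN/m
Ordering: 206.6 MN/m (case 3) > 206.3 MN/m (case 2) > 60.63 MN/m (case 1)
Final answer: 3, 2, 1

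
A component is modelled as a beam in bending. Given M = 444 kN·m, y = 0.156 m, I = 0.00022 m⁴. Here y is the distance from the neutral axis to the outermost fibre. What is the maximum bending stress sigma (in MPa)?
Model: a beam in bending, so sigma = (M·y) / I.
Convert to SI units:
  M = 444 kN·m = 444000 N·m
Substitute:
  sigma = (444000 × 0.156) / 0.00022
  sigma = 3.148 × 10⁸ Pa
Convert: sigma = 3.148 × 10⁸ Pa = 314.8 MPa
Final answer: sigma = 314.8 MPa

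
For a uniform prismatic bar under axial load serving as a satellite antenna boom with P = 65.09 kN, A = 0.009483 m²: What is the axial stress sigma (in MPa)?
Model: a uniform prismatic bar under axial load, so sigma = P / A.
Convert to SI units:
  P = 65.09 kN = 65090 N
Substitute:
  sigma = 65090 / 0.009483
  sigma = 6.864 × 10⁶ Pa
Convert: sigma = 6.864 × 10⁶ Pa = 6.864 MPa
Final answer: sigma = 6.864 MPa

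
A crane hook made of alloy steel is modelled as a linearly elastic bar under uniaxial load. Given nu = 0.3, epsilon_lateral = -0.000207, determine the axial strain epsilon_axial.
Model: a linearly elastic bar under uniaxial load, so epsilon_lateral = -nu·epsilon_axial.
Solve for epsilon_axial: epsilon_axial = -epsilon_lateral / nu.
Substitute:
  epsilon_axial = -(-0.000207) / 0.3
  epsilon_axial = 0.00069
Final answer: epsilon_axial = 0.00069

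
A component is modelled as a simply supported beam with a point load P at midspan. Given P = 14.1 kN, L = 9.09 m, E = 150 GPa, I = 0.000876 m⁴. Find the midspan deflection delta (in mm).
Model: a simply supported beam with a point load P at midspan, so delta = (P·L^3) / (48·E·I).
Convert to SI units:
  P = 14.1 kN = 14100 N
  E = 150 GPa = 1.5 × 10¹¹ Pa
Substitute:
  delta = (14100 × 9.09^3) / (48 × (1.5 × 10¹¹) × 0.000876)
  delta = 0.001679 m
Convert: delta = 0.001679 m = 1.679 mm
Final answer: delta = 1.679 mm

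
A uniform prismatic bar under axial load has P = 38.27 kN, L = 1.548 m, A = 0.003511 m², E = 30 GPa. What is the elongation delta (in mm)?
Model: a uniform prismatic bar under axial load, so delta = (P·L) / (A·E).
Convert to SI units:
  P = 38.27 kN = 38270 N
  E = 30 GPa = 3 × 10¹⁰ Pa
Substitute:
  delta = (38270 × 1.548) / (0.003511 × (3 × 10¹⁰))
  delta = 0.0005624 m
Convert: delta = 0.0005624 m = 0.5624 mm
Final answer: delta = 0.5624 mm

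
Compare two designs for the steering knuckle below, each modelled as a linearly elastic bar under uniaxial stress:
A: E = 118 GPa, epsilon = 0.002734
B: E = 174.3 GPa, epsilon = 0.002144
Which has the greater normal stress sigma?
Model: a linearly elastic bar under uniaxial stress, so sigma = E·epsilon (SI units).
  A: sigma = (1.18 × 10¹¹) × 0.002734 = 3.226 × 10⁸ Pa = 322.6 MPa
  B: sigma = (1.743 × 10¹¹) × 0.002144 = 3.737 × 10⁸ Pa = 373.7 MPa
373.7 MPa > 322.6 MPa, so B is larger.
Final answer: B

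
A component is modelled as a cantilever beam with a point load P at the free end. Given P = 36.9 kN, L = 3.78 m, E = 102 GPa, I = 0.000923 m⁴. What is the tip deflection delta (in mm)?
Model: a cantilever beam with a point load P at the free end, so delta = (P·L^3) / (3·E·I).
Convert to SI units:
  P = 36.9 kN = 36900 N
  E = 102 GPa = 1.02 × 10¹¹ Pa
Substitute:
  delta = (36900 × 3.78^3) / (3 × (1.02 × 10¹¹) × 0.000923)
  delta = 0.007056 m
Convert: delta = 0.007056 m = 7.056 mm
Final answer: delta = 7.056 mm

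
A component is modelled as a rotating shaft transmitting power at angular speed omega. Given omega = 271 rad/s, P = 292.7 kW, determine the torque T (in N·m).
Model: a rotating shaft transmitting power at angular speed omega, so P = T·omega.
Solve for T: T = P / omega.
Convert to SI units:
  P = 292.7 kW = 292700 W
Substitute:
  T = 292700 / 271
  T = 1080 N·m
Final answer: T = 1080 N·m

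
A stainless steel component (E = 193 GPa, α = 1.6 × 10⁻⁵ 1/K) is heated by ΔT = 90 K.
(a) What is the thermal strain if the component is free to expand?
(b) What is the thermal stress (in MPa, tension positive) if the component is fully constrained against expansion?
(a) Free thermal strain ε_th = α·ΔT = (1.6 × 10⁻⁵) × 90 = 0.00144
(b) Fully constrained, the expansion is suppressed, so σ = -E·α·ΔT. Convert E = 193 GPa = 1.93 × 10¹¹ Pa.
  σ = -(1.93 × 10¹¹) × (1.6 × 10⁻⁵) × 90 = -2.779 × 10⁸ Pa = -277.9 MPa (compressive)
Final answer: (a) ε_th = 0.00144, (b) σ = -277.9 MPa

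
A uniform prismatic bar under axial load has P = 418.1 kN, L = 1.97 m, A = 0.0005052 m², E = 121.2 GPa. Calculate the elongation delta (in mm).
Model: a uniform prismatic bar under axial load, so delta = (P·L) / (A·E).
Convert to SI units:
  P = 418.1 kN = 418100 N
  E = 121.2 GPa = 1.212 × 10¹¹ Pa
Substitute:
  delta = (418100 × 1.97) / (0.0005052 × (1.212 × 10¹¹))
  delta = 0.01345 m
Convert: delta = 0.01345 m = 13.45 mm
Final answer: delta = 13.45 mm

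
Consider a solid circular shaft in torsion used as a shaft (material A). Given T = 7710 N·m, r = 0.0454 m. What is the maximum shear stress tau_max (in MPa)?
Model: a solid circular shaft in torsion, so tau_max = (2·T) / (π·r^3).
Substitute:
  tau_max = (2 × 7710) / (π × 0.0454^3)
  tau_max = 5.245 × 10⁷ Pa
Convert: tau_max = 5.245 × 10⁷ Pa = 52.45 MPa
Final answer: tau_max = 52.45 MPa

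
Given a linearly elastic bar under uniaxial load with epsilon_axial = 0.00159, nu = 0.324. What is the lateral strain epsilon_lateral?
Model: a linearly elastic bar under uniaxial load, so epsilon_lateral = -nu·epsilon_axial.
Substitute:
  epsilon_lateral = -(0.324 × 0.00159)
  epsilon_lateral = -0.0005152
Final answer: epsilon_lateral = -0.0005152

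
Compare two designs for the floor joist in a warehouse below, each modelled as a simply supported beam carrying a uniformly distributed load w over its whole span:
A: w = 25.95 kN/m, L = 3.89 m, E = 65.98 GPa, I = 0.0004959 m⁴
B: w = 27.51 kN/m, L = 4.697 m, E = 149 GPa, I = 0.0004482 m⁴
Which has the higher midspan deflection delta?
Model: a simply supported beam carrying a uniformly distributed load w over its whole span, so delta = (5·w·L^4) / (384·E·I) (SI units).
  A: delta = (5 × 25950 × 3.89^4) / (384 × (6.598 × 10¹⁰) × 0.0004959) = 0.002365 m = 2.365 mm
  B: delta = (5 × 27510 × 4.697^4) / (384 × (1.49 × 10¹¹) × 0.0004482) = 0.002611 m = 2.611 mm
2.611 mm > 2.365 mm, so B is larger.
Final answer: B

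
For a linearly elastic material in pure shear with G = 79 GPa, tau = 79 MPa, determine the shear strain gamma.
Model: a linearly elastic material in pure shear, so tau = G·gamma.
Solve for gamma: gamma = tau / G.
Convert to SI units:
  G = 79 GPa = 7.9 × 10¹⁰ Pa
  tau = 79 MPa = 7.9 × 10⁷ Pa
Substitute:
  gamma = (7.9 × 10⁷) / (7.9 × 10¹⁰)
  gamma = 0.001
Final answer: gamma = 0.001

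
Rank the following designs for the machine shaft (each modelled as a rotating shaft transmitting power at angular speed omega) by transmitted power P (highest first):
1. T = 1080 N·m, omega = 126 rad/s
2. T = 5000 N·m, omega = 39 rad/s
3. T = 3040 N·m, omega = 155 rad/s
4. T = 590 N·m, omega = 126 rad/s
Model: a rotating shaft transmitting power at angular speed omega, so P = T·omega (SI units).
  Case 1: P = 1080 × 126 = 136100 W = 136.1 kW
  Case 2: P = 5000 × 39 = 195000 W = 195 kW
  Case 3: P = 3040 × 155 = 471200 W = 471.2 kW
  Case 4: P = 590 × 126 = 74340 W = 74.34 kW
Ordering: 471.2 kW (case 3) > 195 kW (case 2) > 136.1 kW (case 1) > 74.34 kW (case 4)
Final answer: 3, 2, 1, 4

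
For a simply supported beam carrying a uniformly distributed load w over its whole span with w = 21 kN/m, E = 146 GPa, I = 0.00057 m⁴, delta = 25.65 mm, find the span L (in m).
Model: a simply supported beam carrying a uniformly distributed load w over its whole span, so delta = (5·w·L^4) / (384·E·I).
Solve for L: L = ((384·delta·E·I) / (5·w))^(1/4).
Convert to SI units:
  w = 21 kN/m = 21000 N/m
  E = 146 GPa = 1.46 × 10¹¹ Pa
  delta = 25.65 mm = 0.02565 m
Substitute:
  L = ((384 × 0.02565 × (1.46 × 10¹¹) × 0.00057) / (5 × 21000))^(1/4)
  L = 9.4 m
Final answer: L = 9.4 m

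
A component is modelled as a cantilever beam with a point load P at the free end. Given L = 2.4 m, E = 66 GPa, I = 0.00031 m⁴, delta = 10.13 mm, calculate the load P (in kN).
Model: a cantilever beam with a point load P at the free end, so delta = (P·L^3) / (3·E·I).
Solve for P: P = (3·delta·E·I) / L^3.
Convert to SI units:
  E = 66 GPa = 6.6 × 10¹⁰ Pa
  delta = 10.13 mm = 0.01013 m
Substitute:
  P = (3 × 0.01013 × (6.6 × 10¹⁰) × 0.00031) / 2.4^3
  P = 44980 N
Convert: P = 44980 N = 44.98 kN
Final answer: P = 44.98 kN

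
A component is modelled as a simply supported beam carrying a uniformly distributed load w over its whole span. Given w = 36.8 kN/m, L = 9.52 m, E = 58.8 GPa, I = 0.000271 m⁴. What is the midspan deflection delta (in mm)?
Model: a simply supported beam carrying a uniformly distributed load w over its whole span, so delta = (5·w·L^4) / (384·E·I).
Convert to SI units:
  w = 36.8 kN/m = 36800 N/m
  E = 58.8 GPa = 5.88 × 10¹⁰ Pa
Substitute:
  delta = (5 × 36800 × 9.52^4) / (384 × (5.88 × 10¹⁰) × 0.000271)
  delta = 0.247 m
Convert: delta = 0.247 m = 247 mm
Final answer: delta = 247 mm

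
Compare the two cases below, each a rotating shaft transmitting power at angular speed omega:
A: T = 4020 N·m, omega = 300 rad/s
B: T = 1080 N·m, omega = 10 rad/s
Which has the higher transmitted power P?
Model: a rotating shaft transmitting power at angular speed omega, so P = T·omega (SI units).
  A: P = 4020 × 300 = 1.206 × 10⁶ W = 1206 kW
  B: P = 1080 × 10 = 10800 W = 10.8 kW
1206 kW > 10.8 kW, so A is larger.
Final answer: A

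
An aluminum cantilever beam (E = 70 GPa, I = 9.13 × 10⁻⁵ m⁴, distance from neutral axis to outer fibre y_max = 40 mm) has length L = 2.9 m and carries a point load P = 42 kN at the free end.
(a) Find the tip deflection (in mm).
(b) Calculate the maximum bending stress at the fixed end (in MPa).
(a) Tip deflection of a cantilever with an end point load: δ = P·L^3 / (3·E·I). Convert P = 42 kN = 42000 N, E = 70 GPa = 7 × 10¹⁰ Pa.
  δ = (42000 × 2.9^3) / (3 × (7 × 10¹⁰) × (9.13 × 10⁻⁵)) = 0.05343 m = 53.43 mm
(b) Maximum bending moment at the fixed end: M = P·L = 42000 × 2.9 = 121800 N·m. Convert y_max = 40 mm = 0.04 m.
  σ = M·y_max / I = (121800 × 0.04) / (9.13 × 10⁻⁵) = 5.336 × 10⁷ Pa = 53.36 MPa
Final answer: (a) δ = 53.43 mm, (b) σ = 53.36 MPa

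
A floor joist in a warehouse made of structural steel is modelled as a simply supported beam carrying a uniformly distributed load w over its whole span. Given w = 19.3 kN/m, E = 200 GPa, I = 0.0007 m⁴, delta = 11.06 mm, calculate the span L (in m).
Model: a simply supported beam carrying a uniformly distributed load w over its whole span, so delta = (5·w·L^4) / (384·E·I).
Solve for L: L = ((384·delta·E·I) / (5·w))^(1/4).
Convert to SI units:
  w = 19.3 kN/m = 19300 N/m
  E = 200 GPa = 2 × 10¹¹ Pa
  delta = 11.06 mm = 0.01106 m
Substitute:
  L = ((384 × 0.01106 × (2 × 10¹¹) × 0.0007) / (5 × 19300))^(1/4)
  L = 8.86 m
Final answer: L = 8.86 m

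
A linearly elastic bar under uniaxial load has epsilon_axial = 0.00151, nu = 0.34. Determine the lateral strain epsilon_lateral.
Model: a linearly elastic bar under uniaxial load, so epsilon_lateral = -nu·epsilon_axial.
Substitute:
  epsilon_lateral = -(0.34 × 0.00151)
  epsilon_lateral = -0.0005134
Final answer: epsilon_lateral = -0.0005134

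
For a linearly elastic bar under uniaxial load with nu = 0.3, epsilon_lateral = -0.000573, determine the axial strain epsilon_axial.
Model: a linearly elastic bar under uniaxial load, so epsilon_lateral = -nu·epsilon_axial.
Solve for epsilon_axial: epsilon_axial = -epsilon_lateral / nu.
Substitute:
  epsilon_axial = -(-0.000573) / 0.3
  epsilon_axial = 0.00191
Final answer: epsilon_axial = 0.00191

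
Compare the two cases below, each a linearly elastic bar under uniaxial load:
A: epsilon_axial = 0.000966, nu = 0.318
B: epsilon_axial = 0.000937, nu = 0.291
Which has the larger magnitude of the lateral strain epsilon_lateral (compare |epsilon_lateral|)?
Model: a linearly elastic bar under uniaxial load, so epsilon_lateral = -nu·epsilon_axial (SI units).
  A: epsilon_lateral = -(0.318 × 0.000966) = -0.0003072
  B: epsilon_lateral = -(0.291 × 0.000937) = -0.0002727
|epsilon_lateral|: A = 0.0003072, B = 0.0002727, so A is larger in magnitude.
Final answer: A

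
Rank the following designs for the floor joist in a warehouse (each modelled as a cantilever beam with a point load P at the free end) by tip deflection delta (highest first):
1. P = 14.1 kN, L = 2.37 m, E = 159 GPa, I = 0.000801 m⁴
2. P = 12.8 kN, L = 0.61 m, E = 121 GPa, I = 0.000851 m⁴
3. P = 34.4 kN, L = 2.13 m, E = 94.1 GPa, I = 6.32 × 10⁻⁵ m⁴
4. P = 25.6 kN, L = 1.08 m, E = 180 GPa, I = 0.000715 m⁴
Model: a cantilever beam with a point load P at the free end, so delta = (P·L^3) / (3·E·I) (SI units).
  Case 1: delta = (14100 × 2.37^3) / (3 × (1.59 × 10¹¹) × 0.000801) = 0.0004913 m = 0.4913 mm
  Case 2: delta = (12800 × 0.61^3) / (3 × (1.21 × 10¹¹) × 0.000851) = 9.405 × 10⁻⁶ m = 0.009405 mm
  Case 3: delta = (34400 × 2.13^3) / (3 × (9.41 × 10¹⁰) × (6.32 × 10⁻⁵)) = 0.01863 m = 18.63 mm
  Case 4: delta = (25600 × 1.08^3) / (3 × (1.8 × 10¹¹) × 0.000715) = 8.352 × 10⁻⁵ m = 0.08352 mm
Ordering: 18.63 mm (case 3) > 0.4913 mm (case 1) > 0.08352 mm (case 4) > 0.009405 mm (case 2)
Final answer: 3, 1, 4, 2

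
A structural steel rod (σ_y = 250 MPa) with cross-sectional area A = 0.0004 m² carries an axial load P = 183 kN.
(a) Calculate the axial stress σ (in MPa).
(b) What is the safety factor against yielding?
(a) Axial stress σ = P/A. Convert P = 183 kN = 183000 N.
  σ = 183000 / 0.0004 = 4.575 × 10⁸ Pa = 457.5 MPa
(b) Safety factor SF = σ_y/σ = 250 / 457.5 = 0.5464
Final answer: (a) σ = 457.5 MPa, (b) SF = 0.5464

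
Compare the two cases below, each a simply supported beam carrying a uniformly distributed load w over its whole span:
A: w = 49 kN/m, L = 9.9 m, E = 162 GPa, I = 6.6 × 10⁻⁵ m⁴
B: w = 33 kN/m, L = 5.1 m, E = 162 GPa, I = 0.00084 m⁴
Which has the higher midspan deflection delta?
Model: a simply supported beam carrying a uniformly distributed load w over its whole span, so delta = (5·w·L^4) / (384·E·I) (SI units).
  A: delta = (5 × 49000 × 9.9^4) / (384 × (1.62 × 10¹¹) × (6.6 × 10⁻⁵)) = 0.5732 m = 573.2 mm
  B: delta = (5 × 33000 × 5.1^4) / (384 × (1.62 × 10¹¹) × 0.00084) = 0.002136 m = 2.136 mm
573.2 mm > 2.136 mm, so A is larger.
Final answer: A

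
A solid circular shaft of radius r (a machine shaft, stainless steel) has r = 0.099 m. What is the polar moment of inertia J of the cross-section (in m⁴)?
Model: a solid circular shaft of radius r, so J = (π·r^4) / 2.
Substitute:
  J = (π × 0.099^4) / 2
  J = 0.0001509 m⁴
Final answer: J = 0.0001509 m⁴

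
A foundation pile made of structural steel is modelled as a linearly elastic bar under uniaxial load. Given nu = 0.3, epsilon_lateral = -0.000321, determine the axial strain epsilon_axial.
Model: a linearly elastic bar under uniaxial load, so epsilon_lateral = -nu·epsilon_axial.
Solve for epsilon_axial: epsilon_axial = -epsilon_lateral / nu.
Substitute:
  epsilon_axial = -(-0.000321) / 0.3
  epsilon_axial = 0.00107
Final answer: epsilon_axial = 0.00107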